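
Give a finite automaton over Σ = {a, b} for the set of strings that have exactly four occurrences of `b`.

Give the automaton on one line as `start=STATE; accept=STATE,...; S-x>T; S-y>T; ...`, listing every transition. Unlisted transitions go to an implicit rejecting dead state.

start=q0; accept=q4; q0-a>q0; q0-b>q1; q1-a>q1; q1-b>q2; q2-a>q2; q2-b>q3; q3-a>q3; q3-b>q4; q4-a>q4; q4-b>q5; q5-a>q5; q5-b>q5

Count `b`s, saturating at 5: states q0 through q4 mean 0 through 4 `b`s seen; q5 means more than 4. Each `b` increments (capped at q5); other symbols loop. Accept from {q4}.
6 states suffice.
        a   b  
>  q0   q0  q1 
   q1   q1  q2 
   q2   q2  q3 
   q3   q3  q4 
 * q4   q4  q5 
   q5   q5  q5 
(> = start, * = accepting)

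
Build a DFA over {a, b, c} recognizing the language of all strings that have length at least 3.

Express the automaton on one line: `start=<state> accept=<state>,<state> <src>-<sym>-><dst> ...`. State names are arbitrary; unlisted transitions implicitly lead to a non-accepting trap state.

start=s0 accept=s3,s4 s0-a->s1 s0-b->s1 s0-c->s1 s1-a->s2 s1-b->s2 s1-c->s2 s2-a->s3 s2-b->s3 s2-c->s3 s3-a->s4 s3-b->s4 s3-c->s4 s4-a->s4 s4-b->s4 s4-c->s4

We only need to distinguish lengths 0, 1, …, 3, and '>3'. Chain s0 → s1 → s2 → s3 → s4 on every symbol, with s4 looping. Accepting states: {s3, s4}.
        a   b   c  
>  s0   s1  s1  s1 
   s1   s2  s2  s2 
   s2   s3  s3  s3 
 * s3   s4  s4  s4 
 * s4   s4  s4  s4 
(> = start, * = accepting)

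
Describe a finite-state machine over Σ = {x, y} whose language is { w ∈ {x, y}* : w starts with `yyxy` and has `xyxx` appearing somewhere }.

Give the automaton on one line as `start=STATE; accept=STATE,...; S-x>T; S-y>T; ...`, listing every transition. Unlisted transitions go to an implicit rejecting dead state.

start=q0; accept=q8; q0-x>q1; q0-y>q2; q1-x>q1; q1-y>q1; q2-x>q1; q2-y>q3; q3-x>q4; q3-y>q1; q4-x>q1; q4-y>q5; q5-x>q6; q5-y>q7; q6-x>q8; q6-y>q5; q7-x>q9; q7-y>q7; q8-x>q8; q8-y>q8; q9-x>q9; q9-y>q5

Handle the two conditions separately and then intersect. The first has 6 states tracking whether the input so far still matches the prefix `yyxy`; the second has 5 states tracking whether and how much of `xyxx` has been seen. A product state is a pair (one from each), accepting exactly when both do. After merging equivalent states the machine shrinks.
A 10-state machine:
        x   y  
>  q0   q1  q2 
   q1   q1  q1 
   q2   q1  q3 
   q3   q4  q1 
   q4   q1  q5 
   q5   q6  q7 
   q6   q8  q5 
   q7   q9  q7 
 * q8   q8  q8 
   q9   q9  q5 
(> = start, * = accepting)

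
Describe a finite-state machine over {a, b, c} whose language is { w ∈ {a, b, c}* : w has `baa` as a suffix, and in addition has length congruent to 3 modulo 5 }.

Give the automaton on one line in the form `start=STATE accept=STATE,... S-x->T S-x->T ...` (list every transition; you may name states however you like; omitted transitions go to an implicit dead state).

Handle the two conditions separately and then intersect. The first has 4 states tracking how much of the suffix `baa` has currently been matched; the second has 5 states tracking the input length modulo 5. A product state is a pair (one from each), accepting exactly when both do. Minimizing collapses redundant product states.
An 8-state machine:
        a   b   c  
>  s0   s1  s2  s1 
   s1   s3  s3  s3 
   s2   s4  s3  s3 
   s3   s5  s5  s5 
   s4   s6  s5  s5 
   s5   s7  s7  s7 
 * s6   s7  s7  s7 
   s7   s0  s0  s0 
(> = start, * = accepting)

start=s0 accept=s6 s0-a->s1 s0-b->s2 s0-c->s1 s1-a->s3 s1-b->s3 s1-c->s3 s2-a->s4 s2-b->s3 s2-c->s3 s3-a->s5 s3-b->s5 s3-c->s5 s4-a->s6 s4-b->s5 s4-c->s5 s5-a->s7 s5-b->s7 s5-c->s7 s6-a->s7 s6-b->s7 s6-c->s7 s7-a->s0 s7-b->s0 s7-c->s0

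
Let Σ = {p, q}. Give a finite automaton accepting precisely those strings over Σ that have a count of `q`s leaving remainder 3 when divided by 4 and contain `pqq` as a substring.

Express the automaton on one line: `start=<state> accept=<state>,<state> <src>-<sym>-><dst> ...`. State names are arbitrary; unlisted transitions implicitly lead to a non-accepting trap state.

Handle the two conditions separately and then intersect. One (4 states) tracks the count of `q`s modulo 4; the other (4 states) tracks whether and how much of `pqq` has been seen. Each combined state is a pair, one component from each; accept when both components accept.
16 states suffice.
          p    q  
>  s0     s1   s2 
   s1     s1   s3 
   s2     s4   s5 
   s3     s4   s6 
   s4     s4   s7 
   s5     s8   s9 
   s6     s6  s10 
   s7     s8  s10 
   s8     s8  s11 
   s9    s12   s0 
 * s10   s10  s13 
   s11   s12  s13 
   s12   s12  s14 
   s13   s13  s15 
   s14    s1  s15 
   s15   s15   s6 
(> = start, * = accepting)

start=s0 accept=s10 s0-p->s1 s0-q->s2 s1-p->s1 s1-q->s3 s2-p->s4 s2-q->s5 s3-p->s4 s3-q->s6 s4-p->s4 s4-q->s7 s5-p->s8 s5-q->s9 s6-p->s6 s6-q->s10 s7-p->s8 s7-q->s10 s8-p->s8 s8-q->s11 s9-p->s12 s9-q->s0 s10-p->s10 s10-q->s13 s11-p->s12 s11-q->s13 s12-p->s12 s12-q->s14 s13-p->s13 s13-q->s15 s14-p->s1 s14-q->s15 s15-p->s15 s15-q->s6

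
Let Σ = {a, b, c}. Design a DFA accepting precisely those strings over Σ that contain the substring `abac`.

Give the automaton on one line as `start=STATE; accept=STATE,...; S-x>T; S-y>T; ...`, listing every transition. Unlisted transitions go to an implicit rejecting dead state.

Track how much of `abac` has been matched so far: state q0 is no progress, q4 is the absorbing accept state reached once `abac` has occurred. Intermediate states record partial matches; on a mismatch, fall back to the longest reusable overlap.
        a   b   c  
>  q0   q1  q0  q0 
   q1   q1  q2  q0 
   q2   q3  q0  q0 
   q3   q1  q2  q4 
 * q4   q4  q4  q4 
(> = start, * = accepting)

start=q0; accept=q4; q0-a>q1; q0-b>q0; q0-c>q0; q1-a>q1; q1-b>q2; q1-c>q0; q2-a>q3; q2-b>q0; q2-c>q0; q3-a>q1; q3-b>q2; q3-c>q4; q4-a>q4; q4-b>q4; q4-c>q4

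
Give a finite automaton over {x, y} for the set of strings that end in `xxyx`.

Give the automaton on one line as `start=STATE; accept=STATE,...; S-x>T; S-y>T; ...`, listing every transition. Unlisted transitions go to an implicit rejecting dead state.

Let each state record the length of the longest suffix of the input read so far that is also a prefix of `xxyx`. s1 means the last symbol is `x`; s2 means the last 2 symbols are `xx`; s3 means the last 3 symbols are `xxy`; s4 means the last 4 symbols are `xxyx`. Accept only at s4, where the string currently ends in `xxyx`.
A 5-state machine:
        x   y  
>  s0   s1  s0 
   s1   s2  s0 
   s2   s2  s3 
   s3   s4  s0 
 * s4   s2  s0 
(> = start, * = accepting)

start=s0; accept=s4; s0-x>s1; s0-y>s0; s1-x>s2; s1-y>s0; s2-x>s2; s2-y>s3; s3-x>s4; s3-y>s0; s4-x>s2; s4-y>s0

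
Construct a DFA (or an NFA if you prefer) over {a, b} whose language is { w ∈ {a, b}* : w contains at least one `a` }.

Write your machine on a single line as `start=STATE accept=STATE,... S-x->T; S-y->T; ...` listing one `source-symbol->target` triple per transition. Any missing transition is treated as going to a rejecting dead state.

Count `a`s, saturating at 2: state s0 means no `a` yet, s1 means one `a` seen, s2 means more than one. Each `a` increments (capped at s2); other symbols loop. Accept from {s1, s2}.
A 3-state machine:
        a   b  
>  s0   s1  s0 
 * s1   s2  s1 
 * s2   s2  s2 
(> = start, * = accepting)

start=s0; accept=s1,s2; s0-a->s1; s0-b->s0; s1-a->s2; s1-b->s1; s2-a->s2; s2-b->s2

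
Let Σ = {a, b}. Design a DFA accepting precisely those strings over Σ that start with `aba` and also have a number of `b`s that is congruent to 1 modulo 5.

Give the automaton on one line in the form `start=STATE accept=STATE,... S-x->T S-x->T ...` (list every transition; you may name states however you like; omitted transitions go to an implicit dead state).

Build one automaton per condition and run them in lockstep. The first has 5 states tracking whether the input so far still matches the prefix `aba`; the second has 5 states tracking the count of `b`s modulo 5. A product state is a pair (one from each), accepting exactly when both do. Equivalent product states are then merged.
9 states suffice.
        a   b  
>  q0   q1  q2 
   q1   q2  q3 
   q2   q2  q2 
   q3   q4  q2 
 * q4   q4  q5 
   q5   q5  q6 
   q6   q6  q7 
   q7   q7  q8 
   q8   q8  q4 
(> = start, * = accepting)

start=q0 accept=q4 q0-a->q1 q0-b->q2 q1-a->q2 q1-b->q3 q2-a->q2 q2-b->q2 q3-a->q4 q3-b->q2 q4-a->q4 q4-b->q5 q5-a->q5 q5-b->q6 q6-a->q6 q6-b->q7 q7-a->q7 q7-b->q8 q8-a->q8 q8-b->q4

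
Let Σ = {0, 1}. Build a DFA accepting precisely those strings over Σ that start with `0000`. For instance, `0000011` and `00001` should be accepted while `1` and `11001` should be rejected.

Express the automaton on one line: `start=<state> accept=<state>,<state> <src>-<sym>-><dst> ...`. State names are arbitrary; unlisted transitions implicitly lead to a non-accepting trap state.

start=s0 accept=s4 s0-0->s1 s0-1->s5 s1-0->s2 s1-1->s5 s2-0->s3 s2-1->s5 s3-0->s4 s3-1->s5 s4-0->s4 s4-1->s4 s5-0->s5 s5-1->s5

Check the first 4 symbols one by one: s0 through s3 record how many have matched `0000` so far; any wrong symbol goes to the dead state s5. After all 4 match we enter the accepting sink s4.
With 6 states:
        0   1  
>  s0   s1  s5 
   s1   s2  s5 
   s2   s3  s5 
   s3   s4  s5 
 * s4   s4  s4 
   s5   s5  s5 
(> = start, * = accepting)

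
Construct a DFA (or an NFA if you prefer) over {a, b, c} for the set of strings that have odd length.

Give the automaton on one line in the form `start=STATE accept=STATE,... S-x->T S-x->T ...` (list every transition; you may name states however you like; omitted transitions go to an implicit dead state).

start=q0 accept=q1 q0-a->q1 q0-b->q1 q0-c->q1 q1-a->q0 q1-b->q0 q1-c->q0

Only the length mod 2 matters, so use a 2-cycle: from any state, every input symbol moves to the next state, wrapping q1 back to q0. Mark q1 accepting.
        a   b   c  
>  q0   q1  q1  q1 
 * q1   q0  q0  q0 
(> = start, * = accepting)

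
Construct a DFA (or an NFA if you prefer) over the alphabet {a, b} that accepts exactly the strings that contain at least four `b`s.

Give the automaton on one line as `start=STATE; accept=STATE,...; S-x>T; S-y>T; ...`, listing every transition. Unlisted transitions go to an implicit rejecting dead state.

start=s0; accept=s4,s5; s0-a>s0; s0-b>s1; s1-a>s1; s1-b>s2; s2-a>s2; s2-b>s3; s3-a>s3; s3-b>s4; s4-a>s4; s4-b>s5; s5-a>s5; s5-b>s5

Count `b`s, saturating at 5: states s0 through s4 mean 0 through 4 `b`s seen; s5 means more than 4. Each `b` increments (capped at s5); other symbols loop. Accept from {s4, s5}.
6 states suffice.
        a   b  
>  s0   s0  s1 
   s1   s1  s2 
   s2   s2  s3 
   s3   s3  s4 
 * s4   s4  s5 
 * s5   s5  s5 
(> = start, * = accepting)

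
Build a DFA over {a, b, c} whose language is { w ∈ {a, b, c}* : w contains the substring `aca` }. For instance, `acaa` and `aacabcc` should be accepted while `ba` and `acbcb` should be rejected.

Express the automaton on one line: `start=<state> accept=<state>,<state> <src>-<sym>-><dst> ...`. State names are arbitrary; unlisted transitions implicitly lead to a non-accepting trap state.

States s0..s2 record the length of the longest prefix of `aca` that matches the current input suffix. Reaching s3 means `aca` has been seen, and we stay there forever. Accept from s3.
With 4 states:
        a   b   c  
>  s0   s1  s0  s0 
   s1   s1  s0  s2 
   s2   s3  s0  s0 
 * s3   s3  s3  s3 
(> = start, * = accepting)

start=s0 accept=s3 s0-a->s1 s0-b->s0 s0-c->s0 s1-a->s1 s1-b->s0 s1-c->s2 s2-a->s3 s2-b->s0 s2-c->s0 s3-a->s3 s3-b->s3 s3-c->s3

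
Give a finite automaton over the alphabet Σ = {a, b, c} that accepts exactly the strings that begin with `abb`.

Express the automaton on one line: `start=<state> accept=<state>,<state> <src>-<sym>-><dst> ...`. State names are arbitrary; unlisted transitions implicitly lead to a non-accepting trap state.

Check the first 3 symbols one by one: s0 through s2 record how many have matched `abb` so far; any wrong symbol goes to the dead state s4. After all 3 match we enter the accepting sink s3.
A 5-state machine:
        a   b   c  
>  s0   s1  s4  s4 
   s1   s4  s2  s4 
   s2   s4  s3  s4 
 * s3   s3  s3  s3 
   s4   s4  s4  s4 
(> = start, * = accepting)

start=s0 accept=s3 s0-a->s1 s0-b->s4 s0-c->s4 s1-a->s4 s1-b->s2 s1-c->s4 s2-a->s4 s2-b->s3 s2-c->s4 s3-a->s3 s3-b->s3 s3-c->s3 s4-a->s4 s4-b->s4 s4-c->s4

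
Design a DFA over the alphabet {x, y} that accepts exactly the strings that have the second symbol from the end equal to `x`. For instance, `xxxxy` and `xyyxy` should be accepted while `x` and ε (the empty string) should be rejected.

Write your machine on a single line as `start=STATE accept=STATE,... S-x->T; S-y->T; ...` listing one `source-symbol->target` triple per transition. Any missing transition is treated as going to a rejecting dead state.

start=q0; accept=q3,q4; q0-x->q1; q0-y->q2; q1-x->q3; q1-y->q4; q2-x->q5; q2-y->q6; q3-x->q3; q3-y->q4; q4-x->q5; q4-y->q6; q5-x->q3; q5-y->q4; q6-x->q5; q6-y->q6

A DFA must remember the last 2 symbols (since which symbol is second-to-last isn't known until the input ends). Use one state per possible window of the last ≤2 symbols; accept from those whose window starts with `x`.
        x   y  
>  q0   q1  q2 
   q1   q3  q4 
   q2   q5  q6 
 * q3   q3  q4 
 * q4   q5  q6 
   q5   q3  q4 
   q6   q5  q6 
(> = start, * = accepting)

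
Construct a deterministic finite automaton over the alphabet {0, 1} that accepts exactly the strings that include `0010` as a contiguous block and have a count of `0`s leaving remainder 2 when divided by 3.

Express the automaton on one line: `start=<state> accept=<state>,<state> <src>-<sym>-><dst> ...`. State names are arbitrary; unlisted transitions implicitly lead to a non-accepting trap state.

start=S0 accept=S14 S0-0->S1 S0-1->S0 S1-0->S2 S1-1->S3 S2-0->S4 S2-1->S5 S3-0->S6 S3-1->S3 S4-0->S7 S4-1->S8 S5-0->S9 S5-1->S10 S6-0->S4 S6-1->S10 S7-0->S2 S7-1->S11 S8-0->S12 S8-1->S0 S9-0->S12 S9-1->S9 S10-0->S13 S10-1->S10 S11-0->S14 S11-1->S3 S12-0->S14 S12-1->S12 S13-0->S7 S13-1->S0 S14-0->S9 S14-1->S14

Build one automaton per condition and run them in lockstep. One (5 states) tracks whether and how much of `0010` has been seen; the other (3 states) tracks the count of `0`s modulo 3. Each combined state is a pair, one component from each; accept when both components accept.
With 15 states:
          0    1  
>  S0     S1   S0 
   S1     S2   S3 
   S2     S4   S5 
   S3     S6   S3 
   S4     S7   S8 
   S5     S9  S10 
   S6     S4  S10 
   S7     S2  S11 
   S8    S12   S0 
   S9    S12   S9 
   S10   S13  S10 
   S11   S14   S3 
   S12   S14  S12 
   S13    S7   S0 
 * S14    S9  S14 
(> = start, * = accepting)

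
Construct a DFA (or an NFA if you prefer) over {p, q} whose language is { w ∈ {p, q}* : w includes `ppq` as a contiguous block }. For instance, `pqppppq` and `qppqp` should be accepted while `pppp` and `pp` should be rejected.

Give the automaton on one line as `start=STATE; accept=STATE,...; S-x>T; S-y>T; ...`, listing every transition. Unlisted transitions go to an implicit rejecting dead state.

start=s0; accept=s3; s0-p>s1; s0-q>s0; s1-p>s2; s1-q>s0; s2-p>s2; s2-q>s3; s3-p>s3; s3-q>s3

States s0..s2 record the length of the longest prefix of `ppq` that matches the current input suffix. Reaching s3 means `ppq` has been seen, and we stay there forever. Accept from s3.
        p   q  
>  s0   s1  s0 
   s1   s2  s0 
   s2   s2  s3 
 * s3   s3  s3 
(> = start, * = accepting)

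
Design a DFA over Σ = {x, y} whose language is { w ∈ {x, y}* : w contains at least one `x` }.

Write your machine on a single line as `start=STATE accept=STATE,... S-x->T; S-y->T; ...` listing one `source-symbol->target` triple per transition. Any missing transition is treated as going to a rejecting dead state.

start=q0; accept=q1,q2; q0-x->q1; q0-y->q0; q1-x->q2; q1-y->q1; q2-x->q2; q2-y->q2

Only the number of `x`s matters, and only up to 2. Make a chain q0 → q1 → q2 advanced by each `x` (with q2 absorbing); every other symbol self-loops. The accepting set is {q1, q2}.
With 3 states:
        x   y  
>  q0   q1  q0 
 * q1   q2  q1 
 * q2   q2  q2 
(> = start, * = accepting)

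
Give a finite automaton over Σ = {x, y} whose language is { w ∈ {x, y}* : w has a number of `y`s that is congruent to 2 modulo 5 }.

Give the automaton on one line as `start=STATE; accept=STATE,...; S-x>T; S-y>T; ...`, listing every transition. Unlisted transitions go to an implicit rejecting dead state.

start=s0; accept=s2; s0-x>s0; s0-y>s1; s1-x>s1; s1-y>s2; s2-x>s2; s2-y>s3; s3-x>s3; s3-y>s4; s4-x>s4; s4-y>s0

Keep the running count of `y`s modulo 5: each `y` advances along the cycle s0 → s1 → s2 → s3 → s4 → s0 while other symbols loop. Accept at s2.
        x   y  
>  s0   s0  s1 
   s1   s1  s2 
 * s2   s2  s3 
   s3   s3  s4 
   s4   s4  s0 
(> = start, * = accepting)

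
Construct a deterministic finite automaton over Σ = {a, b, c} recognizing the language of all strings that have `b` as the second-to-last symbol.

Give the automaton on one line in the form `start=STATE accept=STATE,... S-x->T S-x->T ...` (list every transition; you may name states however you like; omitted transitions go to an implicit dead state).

start=q0 accept=q7,q8,q9 q0-a->q1 q0-b->q2 q0-c->q3 q1-a->q4 q1-b->q5 q1-c->q6 q2-a->q7 q2-b->q8 q2-c->q9 q3-a->q10 q3-b->q11 q3-c->q12 q4-a->q4 q4-b->q5 q4-c->q6 q5-a->q7 q5-b->q8 q5-c->q9 q6-a->q10 q6-b->q11 q6-c->q12 q7-a->q4 q7-b->q5 q7-c->q6 q8-a->q7 q8-b->q8 q8-c->q9 q9-a->q10 q9-b->q11 q9-c->q12 q10-a->q4 q10-b->q5 q10-c->q6 q11-a->q7 q11-b->q8 q11-c->q9 q12-a->q10 q12-b->q11 q12-c->q12

A DFA must remember the last 2 symbols (since which symbol is second-to-last isn't known until the input ends). Use one state per possible window of the last ≤2 symbols; accept from those whose window starts with `b`.
          a    b    c  
>  q0     q1   q2   q3 
   q1     q4   q5   q6 
   q2     q7   q8   q9 
   q3    q10  q11  q12 
   q4     q4   q5   q6 
   q5     q7   q8   q9 
   q6    q10  q11  q12 
 * q7     q4   q5   q6 
 * q8     q7   q8   q9 
 * q9    q10  q11  q12 
   q10    q4   q5   q6 
   q11    q7   q8   q9 
   q12   q10  q11  q12 
(> = start, * = accepting)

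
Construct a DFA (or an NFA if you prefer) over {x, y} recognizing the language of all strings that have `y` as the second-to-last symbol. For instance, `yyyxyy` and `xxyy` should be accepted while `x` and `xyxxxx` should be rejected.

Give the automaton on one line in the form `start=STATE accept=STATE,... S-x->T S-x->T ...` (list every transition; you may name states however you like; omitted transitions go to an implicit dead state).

start=S0 accept=S5,S6 S0-x->S1 S0-y->S2 S1-x->S3 S1-y->S4 S2-x->S5 S2-y->S6 S3-x->S3 S3-y->S4 S4-x->S5 S4-y->S6 S5-x->S3 S5-y->S4 S6-x->S5 S6-y->S6

Because acceptance depends on a position counted from the end, the machine has to buffer the most recent 2 symbols. Make each state the string of the last up-to-2 symbols read; on input `x` shift the window left and append `x`. Accept when the buffered window has length 2 and begins with `y`.
7 states suffice.
        x   y  
>  S0   S1  S2 
   S1   S3  S4 
   S2   S5  S6 
   S3   S3  S4 
   S4   S5  S6 
 * S5   S3  S4 
 * S6   S5  S6 
(> = start, * = accepting)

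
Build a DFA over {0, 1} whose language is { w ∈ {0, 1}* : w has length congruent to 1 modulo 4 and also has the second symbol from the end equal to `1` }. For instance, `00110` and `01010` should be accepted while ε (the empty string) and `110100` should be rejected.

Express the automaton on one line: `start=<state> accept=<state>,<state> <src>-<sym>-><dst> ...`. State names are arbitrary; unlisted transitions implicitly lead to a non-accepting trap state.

start=S0 accept=S5 S0-0->S1 S0-1->S1 S1-0->S2 S1-1->S2 S2-0->S3 S2-1->S3 S3-0->S0 S3-1->S4 S4-0->S5 S4-1->S5 S5-0->S2 S5-1->S2

Build one automaton per condition and run them in lockstep. The first has 4 states tracking the input length modulo 4; the second has 7 states tracking the last 2 symbols read. A product state is a pair (one from each), accepting exactly when both do. Minimizing collapses redundant product states.
A 6-state machine:
        0   1  
>  S0   S1  S1 
   S1   S2  S2 
   S2   S3  S3 
   S3   S0  S4 
   S4   S5  S5 
 * S5   S2  S2 
(> = start, * = accepting)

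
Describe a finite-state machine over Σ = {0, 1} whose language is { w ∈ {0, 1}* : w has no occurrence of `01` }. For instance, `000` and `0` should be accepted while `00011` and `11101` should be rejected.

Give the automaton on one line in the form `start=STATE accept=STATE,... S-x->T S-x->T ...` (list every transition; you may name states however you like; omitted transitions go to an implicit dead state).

start=S0 accept=S0,S1 S0-0->S1 S0-1->S0 S1-0->S1 S1-1->S2 S2-0->S2 S2-1->S2

Track partial matches of the forbidden pattern `01`. State S2 is a dead state reached once `01` has occurred; every other state accepts. S0 means no part of `01` is currently matched.
With 3 states:
        0   1  
>* S0   S1  S0 
 * S1   S1  S2 
   S2   S2  S2 
(> = start, * = accepting)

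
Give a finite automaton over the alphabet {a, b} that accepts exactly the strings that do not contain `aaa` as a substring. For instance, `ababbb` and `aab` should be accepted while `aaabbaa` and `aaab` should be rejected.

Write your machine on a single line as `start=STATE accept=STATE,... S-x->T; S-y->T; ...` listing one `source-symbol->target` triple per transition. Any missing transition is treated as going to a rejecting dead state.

This is the complement of 'contains `aaa`'. Use the same substring-matching states — q0 through q3 holding how much of `aaa` has just been matched — but flip the accepting set: everything except the trap q3 accepts.
4 states suffice.
        a   b  
>* q0   q1  q0 
 * q1   q2  q0 
 * q2   q3  q0 
   q3   q3  q3 
(> = start, * = accepting)

start=q0; accept=q0,q1,q2; q0-a->q1; q0-b->q0; q1-a->q2; q1-b->q0; q2-a->q3; q2-b->q0; q3-a->q3; q3-b->q3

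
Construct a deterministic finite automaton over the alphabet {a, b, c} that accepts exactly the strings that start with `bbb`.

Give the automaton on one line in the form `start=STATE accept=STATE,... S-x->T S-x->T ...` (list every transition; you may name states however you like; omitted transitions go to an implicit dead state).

start=s0 accept=s3 s0-a->s4 s0-b->s1 s0-c->s4 s1-a->s4 s1-b->s2 s1-c->s4 s2-a->s4 s2-b->s3 s2-c->s4 s3-a->s3 s3-b->s3 s3-c->s3 s4-a->s4 s4-b->s4 s4-c->s4

Check the first 3 symbols one by one: s0 through s2 record how many have matched `bbb` so far; any wrong symbol goes to the dead state s4. After all 3 match we enter the accepting sink s3.
        a   b   c  
>  s0   s4  s1  s4 
   s1   s4  s2  s4 
   s2   s4  s3  s4 
 * s3   s3  s3  s3 
   s4   s4  s4  s4 
(> = start, * = accepting)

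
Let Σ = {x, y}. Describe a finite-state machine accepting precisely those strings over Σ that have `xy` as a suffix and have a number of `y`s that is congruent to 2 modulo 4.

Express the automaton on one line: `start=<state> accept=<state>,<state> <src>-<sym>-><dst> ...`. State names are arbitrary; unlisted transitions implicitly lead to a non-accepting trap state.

start=s0 accept=s4 s0-x->s0 s0-y->s1 s1-x->s2 s1-y->s3 s2-x->s2 s2-y->s4 s3-x->s3 s3-y->s5 s4-x->s3 s4-y->s5 s5-x->s5 s5-y->s0

Run two small machines in parallel and take their product. One (3 states) tracks how much of the suffix `xy` has currently been matched; the other (4 states) tracks the count of `y`s modulo 4. Each combined state is a pair, one component from each; accept when both components accept. After merging equivalent states the machine shrinks.
With 6 states:
        x   y  
>  s0   s0  s1 
   s1   s2  s3 
   s2   s2  s4 
   s3   s3  s5 
 * s4   s3  s5 
   s5   s5  s0 
(> = start, * = accepting)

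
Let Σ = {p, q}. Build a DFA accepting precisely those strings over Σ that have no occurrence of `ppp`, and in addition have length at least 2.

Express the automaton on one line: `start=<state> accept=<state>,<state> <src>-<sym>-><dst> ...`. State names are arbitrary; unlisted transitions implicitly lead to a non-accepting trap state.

start=s0 accept=s3,s4,s5,s7,s8,s9 s0-p->s1 s0-q->s2 s1-p->s3 s1-q->s4 s2-p->s5 s2-q->s4 s3-p->s6 s3-q->s7 s4-p->s8 s4-q->s7 s5-p->s9 s5-q->s7 s6-p->s6 s6-q->s6 s7-p->s8 s7-q->s7 s8-p->s9 s8-q->s7 s9-p->s6 s9-q->s7

Run two small machines in parallel and take their product. One (4 states) tracks partial matches of the forbidden pattern `ppp`; the other (4 states) tracks the input length, saturating at 3. Each combined state is a pair, one component from each; accept when both components accept.
With 10 states:
        p   q  
>  s0   s1  s2 
   s1   s3  s4 
   s2   s5  s4 
 * s3   s6  s7 
 * s4   s8  s7 
 * s5   s9  s7 
   s6   s6  s6 
 * s7   s8  s7 
 * s8   s9  s7 
 * s9   s6  s7 
(> = start, * = accepting)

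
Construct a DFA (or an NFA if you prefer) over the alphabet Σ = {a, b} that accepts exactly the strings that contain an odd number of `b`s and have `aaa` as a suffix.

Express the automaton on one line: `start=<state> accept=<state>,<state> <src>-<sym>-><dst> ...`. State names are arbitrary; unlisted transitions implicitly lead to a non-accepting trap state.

start=q0 accept=q7 q0-a->q1 q0-b->q2 q1-a->q3 q1-b->q2 q2-a->q4 q2-b->q0 q3-a->q5 q3-b->q2 q4-a->q6 q4-b->q0 q5-a->q5 q5-b->q2 q6-a->q7 q6-b->q0 q7-a->q7 q7-b->q0

Build one automaton per condition and run them in lockstep. The first has 2 states tracking the count of `b`s modulo 2; the second has 4 states tracking how much of the suffix `aaa` has currently been matched. A product state is a pair (one from each), accepting exactly when both do.
An 8-state machine:
        a   b  
>  q0   q1  q2 
   q1   q3  q2 
   q2   q4  q0 
   q3   q5  q2 
   q4   q6  q0 
   q5   q5  q2 
   q6   q7  q0 
 * q7   q7  q0 
(> = start, * = accepting)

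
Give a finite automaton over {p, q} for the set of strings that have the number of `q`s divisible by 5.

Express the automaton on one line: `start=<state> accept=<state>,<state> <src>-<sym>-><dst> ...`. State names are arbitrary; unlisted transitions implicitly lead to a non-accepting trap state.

start=A accept=A A-p->A A-q->B B-p->B B-q->C C-p->C C-q->D D-p->D D-q->E E-p->E E-q->A

The only thing that matters is how many `q`s have appeared, reduced mod 5. Use one state per residue: A for 0, …, E for 4. Reading `q` moves to the next residue; anything else stays put. A is accepting.
With 5 states:
       p  q 
>* A   A  B 
   B   B  C 
   C   C  D 
   D   D  E 
   E   E  A 
(> = start, * = accepting)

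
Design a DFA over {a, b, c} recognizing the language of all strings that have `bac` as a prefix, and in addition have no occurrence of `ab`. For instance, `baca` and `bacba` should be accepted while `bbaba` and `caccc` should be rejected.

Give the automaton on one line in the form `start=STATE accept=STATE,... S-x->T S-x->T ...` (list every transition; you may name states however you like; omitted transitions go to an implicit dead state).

start=s0 accept=s4,s5 s0-a->s1 s0-b->s2 s0-c->s1 s1-a->s1 s1-b->s1 s1-c->s1 s2-a->s3 s2-b->s1 s2-c->s1 s3-a->s1 s3-b->s1 s3-c->s4 s4-a->s5 s4-b->s4 s4-c->s4 s5-a->s5 s5-b->s1 s5-c->s4

Run two small machines in parallel and take their product. One (5 states) tracks whether the input so far still matches the prefix `bac`; the other (3 states) tracks partial matches of the forbidden pattern `ab`. Each combined state is a pair, one component from each; accept when both components accept. Minimizing collapses redundant product states.
6 states suffice.
        a   b   c  
>  s0   s1  s2  s1 
   s1   s1  s1  s1 
   s2   s3  s1  s1 
   s3   s1  s1  s4 
 * s4   s5  s4  s4 
 * s5   s5  s1  s4 
(> = start, * = accepting)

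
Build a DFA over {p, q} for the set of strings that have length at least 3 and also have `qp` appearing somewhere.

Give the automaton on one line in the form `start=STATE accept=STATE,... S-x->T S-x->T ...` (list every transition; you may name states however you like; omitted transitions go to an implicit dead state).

Run two small machines in parallel and take their product. One (5 states) tracks the input length, saturating at 4; the other (3 states) tracks whether and how much of `qp` has been seen. Each combined state is a pair, one component from each; accept when both components accept. Equivalent product states are then merged.
        p   q  
>  s0   s1  s2 
   s1   s1  s3 
   s2   s4  s3 
   s3   s5  s3 
   s4   s5  s5 
 * s5   s5  s5 
(> = start, * = accepting)

start=s0 accept=s5 s0-p->s1 s0-q->s2 s1-p->s1 s1-q->s3 s2-p->s4 s2-q->s3 s3-p->s5 s3-q->s3 s4-p->s5 s4-q->s5 s5-p->s5 s5-q->s5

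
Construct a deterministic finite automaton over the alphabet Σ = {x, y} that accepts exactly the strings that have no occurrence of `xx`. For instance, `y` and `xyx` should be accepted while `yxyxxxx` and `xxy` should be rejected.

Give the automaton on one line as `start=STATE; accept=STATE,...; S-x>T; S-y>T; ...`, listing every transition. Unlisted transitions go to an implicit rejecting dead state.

start=s0; accept=s0,s1; s0-x>s1; s0-y>s0; s1-x>s2; s1-y>s0; s2-x>s2; s2-y>s2

Track partial matches of the forbidden pattern `xx`. State s2 is a dead state reached once `xx` has occurred; every other state accepts. s0 means no part of `xx` is currently matched.
A 3-state machine:
        x   y  
>* s0   s1  s0 
 * s1   s2  s0 
   s2   s2  s2 
(> = start, * = accepting)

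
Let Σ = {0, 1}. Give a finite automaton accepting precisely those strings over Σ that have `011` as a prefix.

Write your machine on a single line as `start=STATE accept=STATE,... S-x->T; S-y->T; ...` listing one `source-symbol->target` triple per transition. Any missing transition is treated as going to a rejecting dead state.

Check the first 3 symbols one by one: q0 through q2 record how many have matched `011` so far; any wrong symbol goes to the dead state q4. After all 3 match we enter the accepting sink q3.
A 5-state machine:
        0   1  
>  q0   q1  q4 
   q1   q4  q2 
   q2   q4  q3 
 * q3   q3  q3 
   q4   q4  q4 
(> = start, * = accepting)

start=q0; accept=q3; q0-0->q1; q0-1->q4; q1-0->q4; q1-1->q2; q2-0->q4; q2-1->q3; q3-0->q3; q3-1->q3; q4-0->q4; q4-1->q4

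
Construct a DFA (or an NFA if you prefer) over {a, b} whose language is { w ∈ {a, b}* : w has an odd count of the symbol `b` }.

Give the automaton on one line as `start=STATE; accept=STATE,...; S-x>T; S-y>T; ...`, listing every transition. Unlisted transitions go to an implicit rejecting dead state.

The only thing that matters is how many `b`s have appeared, reduced mod 2. Use one state per residue: q0 for 0, …, q1 for 1. Reading `b` moves to the next residue; anything else stays put. q1 is accepting.
        a   b  
>  q0   q0  q1 
 * q1   q1  q0 
(> = start, * = accepting)

start=q0; accept=q1; q0-a>q0; q0-b>q1; q1-a>q1; q1-b>q0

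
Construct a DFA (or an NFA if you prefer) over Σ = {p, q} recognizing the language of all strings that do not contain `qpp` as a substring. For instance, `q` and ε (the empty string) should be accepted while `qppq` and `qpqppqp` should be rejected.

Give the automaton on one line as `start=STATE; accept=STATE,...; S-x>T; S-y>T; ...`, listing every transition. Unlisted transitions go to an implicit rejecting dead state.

start=S0; accept=S0,S1,S2; S0-p>S0; S0-q>S1; S1-p>S2; S1-q>S1; S2-p>S3; S2-q>S1; S3-p>S3; S3-q>S3

This is the complement of 'contains `qpp`'. Use the same substring-matching states — S0 through S3 holding how much of `qpp` has just been matched — but flip the accepting set: everything except the trap S3 accepts.
        p   q  
>* S0   S0  S1 
 * S1   S2  S1 
 * S2   S3  S1 
   S3   S3  S3 
(> = start, * = accepting)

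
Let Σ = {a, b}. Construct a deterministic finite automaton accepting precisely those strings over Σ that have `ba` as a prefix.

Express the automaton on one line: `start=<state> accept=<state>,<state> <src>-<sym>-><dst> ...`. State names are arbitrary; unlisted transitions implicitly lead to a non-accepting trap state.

Check the first 2 symbols one by one: q0 through q1 record how many have matched `ba` so far; any wrong symbol goes to the dead state q3. After all 2 match we enter the accepting sink q2.
4 states suffice.
        a   b  
>  q0   q3  q1 
   q1   q2  q3 
 * q2   q2  q2 
   q3   q3  q3 
(> = start, * = accepting)

start=q0 accept=q2 q0-a->q3 q0-b->q1 q1-a->q2 q1-b->q3 q2-a->q2 q2-b->q2 q3-a->q3 q3-b->q3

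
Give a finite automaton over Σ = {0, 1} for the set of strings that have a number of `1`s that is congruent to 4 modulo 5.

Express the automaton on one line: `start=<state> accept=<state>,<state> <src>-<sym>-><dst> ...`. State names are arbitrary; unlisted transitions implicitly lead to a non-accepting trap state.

Keep the running count of `1`s modulo 5: each `1` advances along the cycle s0 → s1 → s2 → s3 → s4 → s0 while other symbols loop. Accept at s4.
        0   1  
>  s0   s0  s1 
   s1   s1  s2 
   s2   s2  s3 
   s3   s3  s4 
 * s4   s4  s0 
(> = start, * = accepting)

start=s0 accept=s4 s0-0->s0 s0-1->s1 s1-0->s1 s1-1->s2 s2-0->s2 s2-1->s3 s3-0->s3 s3-1->s4 s4-0->s4 s4-1->s0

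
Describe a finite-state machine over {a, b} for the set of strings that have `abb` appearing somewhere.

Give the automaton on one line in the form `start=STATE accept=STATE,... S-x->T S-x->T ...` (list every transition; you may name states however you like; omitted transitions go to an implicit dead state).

start=s0 accept=s3 s0-a->s1 s0-b->s0 s1-a->s1 s1-b->s2 s2-a->s1 s2-b->s3 s3-a->s3 s3-b->s3

States s0..s2 record the length of the longest prefix of `abb` that matches the current input suffix. Reaching s3 means `abb` has been seen, and we stay there forever. Accept from s3.
        a   b  
>  s0   s1  s0 
   s1   s1  s2 
   s2   s1  s3 
 * s3   s3  s3 
(> = start, * = accepting)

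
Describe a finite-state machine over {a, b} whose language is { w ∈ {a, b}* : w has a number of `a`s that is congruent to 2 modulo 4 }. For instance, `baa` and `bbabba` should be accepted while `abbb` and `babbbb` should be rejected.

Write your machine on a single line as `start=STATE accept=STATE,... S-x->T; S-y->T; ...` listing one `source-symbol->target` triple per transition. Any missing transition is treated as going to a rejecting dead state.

start=q0; accept=q2; q0-a->q1; q0-b->q0; q1-a->q2; q1-b->q1; q2-a->q3; q2-b->q2; q3-a->q0; q3-b->q3

The only thing that matters is how many `a`s have appeared, reduced mod 4. Use one state per residue: q0 for 0, …, q3 for 3. Reading `a` moves to the next residue; anything else stays put. q2 is accepting.
With 4 states:
        a   b  
>  q0   q1  q0 
   q1   q2  q1 
 * q2   q3  q2 
   q3   q0  q3 
(> = start, * = accepting)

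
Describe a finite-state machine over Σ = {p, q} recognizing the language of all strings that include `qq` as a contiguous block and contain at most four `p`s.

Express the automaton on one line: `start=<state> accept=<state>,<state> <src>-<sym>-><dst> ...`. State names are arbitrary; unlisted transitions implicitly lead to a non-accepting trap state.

start=s0 accept=s5,s8,s11,s14,s15 s0-p->s1 s0-q->s2 s1-p->s3 s1-q->s4 s2-p->s1 s2-q->s5 s3-p->s6 s3-q->s7 s4-p->s3 s4-q->s8 s5-p->s8 s5-q->s5 s6-p->s9 s6-q->s10 s7-p->s6 s7-q->s11 s8-p->s11 s8-q->s8 s9-p->s12 s9-q->s13 s10-p->s9 s10-q->s14 s11-p->s14 s11-q->s11 s12-p->s12 s12-q->s12 s13-p->s12 s13-q->s15 s14-p->s15 s14-q->s14 s15-p->s12 s15-q->s15

Handle the two conditions separately and then intersect. The first has 3 states tracking whether and how much of `qq` has been seen; the second has 6 states tracking the count of `p`s, saturating at 5. A product state is a pair (one from each), accepting exactly when both do. After merging equivalent states the machine shrinks.
A 16-state machine:
          p    q  
>  s0     s1   s2 
   s1     s3   s4 
   s2     s1   s5 
   s3     s6   s7 
   s4     s3   s8 
 * s5     s8   s5 
   s6     s9  s10 
   s7     s6  s11 
 * s8    s11   s8 
   s9    s12  s13 
   s10    s9  s14 
 * s11   s14  s11 
   s12   s12  s12 
   s13   s12  s15 
 * s14   s15  s14 
 * s15   s12  s15 
(> = start, * = accepting)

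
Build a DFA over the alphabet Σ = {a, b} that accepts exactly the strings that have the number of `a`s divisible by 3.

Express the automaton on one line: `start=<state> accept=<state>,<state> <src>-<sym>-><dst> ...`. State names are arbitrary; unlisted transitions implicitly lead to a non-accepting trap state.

Keep the running count of `a`s modulo 3: each `a` advances along the cycle q0 → q1 → q2 → q0 while other symbols loop. Accept at q0.
A 3-state machine:
        a   b  
>* q0   q1  q0 
   q1   q2  q1 
   q2   q0  q2 
(> = start, * = accepting)

start=q0 accept=q0 q0-a->q1 q0-b->q0 q1-a->q2 q1-b->q1 q2-a->q0 q2-b->q2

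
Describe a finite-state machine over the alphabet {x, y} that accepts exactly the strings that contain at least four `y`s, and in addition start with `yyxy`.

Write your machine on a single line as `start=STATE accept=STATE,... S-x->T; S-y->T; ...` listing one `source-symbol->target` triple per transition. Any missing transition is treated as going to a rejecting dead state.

start=q0; accept=q10,q12; q0-x->q1; q0-y->q2; q1-x->q1; q1-y->q3; q2-x->q3; q2-y->q4; q3-x->q3; q3-y->q5; q4-x->q6; q4-y->q7; q5-x->q5; q5-y->q7; q6-x->q5; q6-y->q8; q7-x->q7; q7-y->q9; q8-x->q8; q8-y->q10; q9-x->q9; q9-y->q11; q10-x->q10; q10-y->q12; q11-x->q11; q11-y->q11; q12-x->q12; q12-y->q12

Run two small machines in parallel and take their product. One (6 states) tracks the count of `y`s, saturating at 5; the other (6 states) tracks whether the input so far still matches the prefix `yyxy`. Each combined state is a pair, one component from each; accept when both components accept.
A 13-state machine:
          x    y  
>  q0     q1   q2 
   q1     q1   q3 
   q2     q3   q4 
   q3     q3   q5 
   q4     q6   q7 
   q5     q5   q7 
   q6     q5   q8 
   q7     q7   q9 
   q8     q8  q10 
   q9     q9  q11 
 * q10   q10  q12 
   q11   q11  q11 
 * q12   q12  q12 
(> = start, * = accepting)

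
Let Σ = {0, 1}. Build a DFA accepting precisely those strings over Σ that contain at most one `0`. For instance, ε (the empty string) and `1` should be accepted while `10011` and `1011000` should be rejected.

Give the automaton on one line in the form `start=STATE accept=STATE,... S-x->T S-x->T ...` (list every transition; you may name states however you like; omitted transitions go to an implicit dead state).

Count `0`s, saturating at 2: state s0 means no `0` yet, s1 means one `0` seen, s2 means more than one. Each `0` increments (capped at s2); other symbols loop. Accept from {s0, s1}.
A 3-state machine:
        0   1  
>* s0   s1  s0 
 * s1   s2  s1 
   s2   s2  s2 
(> = start, * = accepting)

start=s0 accept=s0,s1 s0-0->s1 s0-1->s0 s1-0->s2 s1-1->s1 s2-0->s2 s2-1->s2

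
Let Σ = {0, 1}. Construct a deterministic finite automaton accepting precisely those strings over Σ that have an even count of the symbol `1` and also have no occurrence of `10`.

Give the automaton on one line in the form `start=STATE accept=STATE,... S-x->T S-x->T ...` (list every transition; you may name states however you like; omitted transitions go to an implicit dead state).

Build one automaton per condition and run them in lockstep. The first has 2 states tracking the count of `1`s modulo 2; the second has 3 states tracking partial matches of the forbidden pattern `10`. A product state is a pair (one from each), accepting exactly when both do.
A 5-state machine:
        0   1  
>* q0   q0  q1 
   q1   q2  q3 
   q2   q2  q4 
 * q3   q4  q1 
   q4   q4  q2 
(> = start, * = accepting)

start=q0 accept=q0,q3 q0-0->q0 q0-1->q1 q1-0->q2 q1-1->q3 q2-0->q2 q2-1->q4 q3-0->q4 q3-1->q1 q4-0->q4 q4-1->q2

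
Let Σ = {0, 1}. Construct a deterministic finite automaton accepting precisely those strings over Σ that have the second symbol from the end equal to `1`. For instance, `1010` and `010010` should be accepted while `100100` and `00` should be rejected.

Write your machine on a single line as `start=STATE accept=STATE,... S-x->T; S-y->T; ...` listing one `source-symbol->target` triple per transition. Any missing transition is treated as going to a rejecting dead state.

start=S0; accept=S5,S6; S0-0->S1; S0-1->S2; S1-0->S3; S1-1->S4; S2-0->S5; S2-1->S6; S3-0->S3; S3-1->S4; S4-0->S5; S4-1->S6; S5-0->S3; S5-1->S4; S6-0->S5; S6-1->S6

A DFA must remember the last 2 symbols (since which symbol is second-to-last isn't known until the input ends). Use one state per possible window of the last ≤2 symbols; accept from those whose window starts with `1`.
With 7 states:
        0   1  
>  S0   S1  S2 
   S1   S3  S4 
   S2   S5  S6 
   S3   S3  S4 
   S4   S5  S6 
 * S5   S3  S4 
 * S6   S5  S6 
(> = start, * = accepting)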